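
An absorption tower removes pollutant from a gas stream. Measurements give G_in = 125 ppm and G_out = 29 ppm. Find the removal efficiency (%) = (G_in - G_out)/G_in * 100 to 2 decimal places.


Efficiency = (G_in - G_out) / G_in * 100%
Efficiency = (125 - 29) / 125 * 100
Efficiency = 96 / 125 * 100
Efficiency = 76.80%


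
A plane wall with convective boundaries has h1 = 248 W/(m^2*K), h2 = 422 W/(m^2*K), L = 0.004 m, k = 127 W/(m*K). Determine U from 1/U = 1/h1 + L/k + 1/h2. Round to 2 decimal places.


1/U = 1/h1 + L/k + 1/h2
1/U = 1/248 + 0.004/127 + 1/422
1/U = 0.0040322581 + 3.14961e-05 + 0.0023696682
1/U = 0.0064334224
U = 155.44 W/(m^2*K)


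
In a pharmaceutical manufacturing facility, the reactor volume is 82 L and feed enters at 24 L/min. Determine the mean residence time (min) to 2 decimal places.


tau = V / v0
tau = 82 / 24
tau = 3.42 min


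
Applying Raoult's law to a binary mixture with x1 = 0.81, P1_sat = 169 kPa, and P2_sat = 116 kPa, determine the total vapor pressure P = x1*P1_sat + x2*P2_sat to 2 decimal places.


P = x1*P1_sat + x2*P2_sat
x2 = 1 - x1 = 1 - 0.81 = 0.19
P = 0.81*169 + 0.19*116
P = 136.89 + 22.04
P = 158.93 kPa


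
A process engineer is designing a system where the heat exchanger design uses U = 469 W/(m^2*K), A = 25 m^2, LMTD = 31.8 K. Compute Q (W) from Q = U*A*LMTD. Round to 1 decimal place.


Q = U * A * LMTD
Q = 469 * 25 * 31.8
Q = 372855.0 W


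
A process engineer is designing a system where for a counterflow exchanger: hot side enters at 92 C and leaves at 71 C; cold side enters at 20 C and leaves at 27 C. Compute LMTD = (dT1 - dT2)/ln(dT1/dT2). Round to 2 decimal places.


dT1 = Th_in - Tc_out = 92 - 27 = 65
dT2 = Th_out - Tc_in = 71 - 20 = 51
LMTD = (dT1 - dT2) / ln(dT1/dT2)
LMTD = (65 - 51) / ln(65/51)
LMTD = 57.72 K


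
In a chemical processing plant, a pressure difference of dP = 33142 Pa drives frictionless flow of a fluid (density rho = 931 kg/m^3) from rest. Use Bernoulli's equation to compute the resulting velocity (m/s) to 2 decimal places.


v = sqrt(2*dP/rho)
v = sqrt(2*33142/931)
v = sqrt(71.196563)
v = 8.44 m/s


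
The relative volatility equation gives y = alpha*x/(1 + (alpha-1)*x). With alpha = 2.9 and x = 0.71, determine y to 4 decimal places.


y = alpha*x / (1 + (alpha-1)*x)
y = 2.9*0.71 / (1 + (2.9-1)*0.71)
y = 2.059 / (1 + 1.349)
y = 2.059 / 2.349
y = 0.8765


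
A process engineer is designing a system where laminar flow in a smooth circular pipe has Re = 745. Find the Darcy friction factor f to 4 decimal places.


f = 64 / Re
f = 64 / 745
f = 0.0859


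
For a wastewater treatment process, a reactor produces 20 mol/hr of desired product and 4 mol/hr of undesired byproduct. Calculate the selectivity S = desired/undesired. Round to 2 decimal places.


S = desired product rate / undesired product rate
S = 20 / 4
S = 5.00


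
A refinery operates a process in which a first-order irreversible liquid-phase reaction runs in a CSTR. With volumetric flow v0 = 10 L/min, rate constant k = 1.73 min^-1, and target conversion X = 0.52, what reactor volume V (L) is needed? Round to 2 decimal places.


V = v0 * X / (k * (1 - X))
V = 10 * 0.52 / (1.73 * (1 - 0.52))
V = 5.2 / (1.73 * 0.48)
V = 5.2 / 0.8304
V = 6.26 L


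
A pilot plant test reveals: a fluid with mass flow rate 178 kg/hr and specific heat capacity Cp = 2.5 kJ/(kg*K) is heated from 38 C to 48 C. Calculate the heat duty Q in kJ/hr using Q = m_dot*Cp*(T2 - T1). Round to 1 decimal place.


Q = m_dot * Cp * (T2 - T1)
Q = 178 * 2.5 * (48 - 38)
Q = 178 * 2.5 * 10
Q = 4450.0 kJ/hr


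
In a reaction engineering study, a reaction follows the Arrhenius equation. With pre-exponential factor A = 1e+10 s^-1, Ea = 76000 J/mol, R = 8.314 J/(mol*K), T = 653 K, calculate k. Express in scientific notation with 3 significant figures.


k = A * exp(-Ea/(R*T))
k = 1e+10 * exp(-76000 / (8.314 * 653))
k = 1e+10 * exp(-13.998787)
k = 8.33e+03


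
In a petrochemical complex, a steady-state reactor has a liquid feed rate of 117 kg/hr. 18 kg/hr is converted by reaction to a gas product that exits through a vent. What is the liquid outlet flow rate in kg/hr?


Steady-state mass balance on the main outlet: F_out = F_in - F_removed
F_out = 117 - 18
F_out = 99 kg/hr


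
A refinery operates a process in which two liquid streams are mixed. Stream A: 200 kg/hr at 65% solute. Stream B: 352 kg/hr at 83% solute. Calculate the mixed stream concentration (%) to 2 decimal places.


Mass balance on solute: F1*x1 + F2*x2 = F3*x3
F3 = F1 + F2 = 200 + 352 = 552 kg/hr
x3 = (F1*x1 + F2*x2)/F3
x3 = (200*0.65 + 352*0.83) / 552
x3 = 76.48%


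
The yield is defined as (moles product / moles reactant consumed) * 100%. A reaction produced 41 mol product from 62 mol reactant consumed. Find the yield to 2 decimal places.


Yield = (moles product / moles consumed) * 100%
Yield = (41 / 62) * 100
Yield = 0.6613 * 100
Yield = 66.13%


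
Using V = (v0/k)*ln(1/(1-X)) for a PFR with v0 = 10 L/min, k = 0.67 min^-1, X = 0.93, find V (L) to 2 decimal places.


V = (v0/k) * ln(1/(1-X))
V = (10/0.67) * ln(1/(1-0.93))
V = 14.925373 * ln(14.285714)
V = 14.925373 * 2.65926
V = 39.69 L


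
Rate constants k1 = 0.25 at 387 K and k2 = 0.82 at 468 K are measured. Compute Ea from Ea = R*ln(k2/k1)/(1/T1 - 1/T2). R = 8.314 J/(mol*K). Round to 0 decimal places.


Ea = R * ln(k2/k1) / (1/T1 - 1/T2)
ln(k2/k1) = ln(0.82/0.25) = 1.1878434
1/T1 - 1/T2 = 1/387 - 1/468 = 0.000447227191
Ea = 8.314 * 1.1878434 / 0.000447227191
Ea = 22082 J/mol


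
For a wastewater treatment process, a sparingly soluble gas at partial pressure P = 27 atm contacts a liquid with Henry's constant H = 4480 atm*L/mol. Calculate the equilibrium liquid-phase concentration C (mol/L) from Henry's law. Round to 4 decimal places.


C = P / H
C = 27 / 4480
C = 0.0060 mol/L


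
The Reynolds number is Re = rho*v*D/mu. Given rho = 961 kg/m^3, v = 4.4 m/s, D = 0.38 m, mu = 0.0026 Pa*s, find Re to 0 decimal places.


Re = rho * v * D / mu
Re = 961 * 4.4 * 0.38 / 0.0026
Re = 1606.792 / 0.0026
Re = 617997


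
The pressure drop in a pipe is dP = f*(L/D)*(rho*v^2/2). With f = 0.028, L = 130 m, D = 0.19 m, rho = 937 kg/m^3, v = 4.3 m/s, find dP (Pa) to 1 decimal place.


dP = f * (L/D) * (rho*v^2/2)
dP = 0.028 * (130/0.19) * (937*4.3^2/2)
L/D = 684.21052632
rho*v^2/2 = 937*18.49/2 = 8662.565
dP = 0.028 * 684.21052632 * 8662.565
dP = 165956.5 Pa


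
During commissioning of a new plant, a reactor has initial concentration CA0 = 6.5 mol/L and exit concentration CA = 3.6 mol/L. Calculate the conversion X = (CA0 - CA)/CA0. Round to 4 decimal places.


X = (CA0 - CA) / CA0
X = (6.5 - 3.6) / 6.5
X = 2.9 / 6.5
X = 0.4462


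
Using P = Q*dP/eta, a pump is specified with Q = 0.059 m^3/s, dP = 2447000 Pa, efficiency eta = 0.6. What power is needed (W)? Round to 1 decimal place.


P = Q * dP / eta
P = 0.059 * 2447000 / 0.6
P = 144373.0 / 0.6
P = 240621.7 W


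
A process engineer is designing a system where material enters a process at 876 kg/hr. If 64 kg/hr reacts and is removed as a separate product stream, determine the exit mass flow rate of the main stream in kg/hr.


Steady-state mass balance on the main outlet: F_out = F_in - F_removed
F_out = 876 - 64
F_out = 812 kg/hr


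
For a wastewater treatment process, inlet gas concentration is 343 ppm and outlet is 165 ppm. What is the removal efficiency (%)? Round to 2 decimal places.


Efficiency = (G_in - G_out) / G_in * 100%
Efficiency = (343 - 165) / 343 * 100
Efficiency = 178 / 343 * 100
Efficiency = 51.90%


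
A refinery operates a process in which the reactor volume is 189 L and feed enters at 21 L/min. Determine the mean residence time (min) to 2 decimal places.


tau = V / v0
tau = 189 / 21
tau = 9.00 min


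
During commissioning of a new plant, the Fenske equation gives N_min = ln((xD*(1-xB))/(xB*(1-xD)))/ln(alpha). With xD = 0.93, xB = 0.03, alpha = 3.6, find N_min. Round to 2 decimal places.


N_min = ln((xD*(1-xB))/(xB*(1-xD))) / ln(alpha)
Numerator inside ln: 0.9021 / 0.0021 = 429.571429
ln(429.571429) = 6.062788
ln(alpha) = ln(3.6) = 1.280934
N_min = 6.062788 / 1.280934 = 4.73


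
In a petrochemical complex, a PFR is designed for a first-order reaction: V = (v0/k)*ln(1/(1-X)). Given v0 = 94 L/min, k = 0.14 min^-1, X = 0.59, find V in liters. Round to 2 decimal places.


V = (v0/k) * ln(1/(1-X))
V = (94/0.14) * ln(1/(1-0.59))
V = 671.428571 * ln(2.439024)
V = 671.428571 * 0.891598
V = 598.64 L


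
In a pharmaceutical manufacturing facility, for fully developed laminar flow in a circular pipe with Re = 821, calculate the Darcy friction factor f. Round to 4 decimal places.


f = 64 / Re
f = 64 / 821
f = 0.0780


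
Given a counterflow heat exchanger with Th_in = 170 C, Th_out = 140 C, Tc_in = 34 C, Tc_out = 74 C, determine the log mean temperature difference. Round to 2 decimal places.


dT1 = Th_in - Tc_out = 170 - 74 = 96
dT2 = Th_out - Tc_in = 140 - 34 = 106
LMTD = (dT1 - dT2) / ln(dT1/dT2)
LMTD = (96 - 106) / ln(96/106)
LMTD = 100.92 K


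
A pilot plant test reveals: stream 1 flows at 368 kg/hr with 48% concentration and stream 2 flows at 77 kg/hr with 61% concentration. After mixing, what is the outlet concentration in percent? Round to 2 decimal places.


Mass balance on solute: F1*x1 + F2*x2 = F3*x3
F3 = F1 + F2 = 368 + 77 = 445 kg/hr
x3 = (F1*x1 + F2*x2)/F3
x3 = (368*0.48 + 77*0.61) / 445
x3 = 50.25%


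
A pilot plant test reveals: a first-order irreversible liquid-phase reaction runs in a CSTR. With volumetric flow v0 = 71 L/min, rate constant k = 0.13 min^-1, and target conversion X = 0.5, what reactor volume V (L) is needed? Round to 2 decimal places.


V = v0 * X / (k * (1 - X))
V = 71 * 0.5 / (0.13 * (1 - 0.5))
V = 35.5 / (0.13 * 0.5)
V = 35.5 / 0.065
V = 546.15 L


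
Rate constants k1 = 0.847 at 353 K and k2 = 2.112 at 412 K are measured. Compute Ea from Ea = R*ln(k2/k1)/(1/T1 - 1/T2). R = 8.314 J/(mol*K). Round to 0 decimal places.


Ea = R * ln(k2/k1) / (1/T1 - 1/T2)
ln(k2/k1) = ln(2.112/0.847) = 0.91369
1/T1 - 1/T2 = 1/353 - 1/412 = 0.000405676724
Ea = 8.314 * 0.91369 / 0.000405676724
Ea = 18725 J/mol


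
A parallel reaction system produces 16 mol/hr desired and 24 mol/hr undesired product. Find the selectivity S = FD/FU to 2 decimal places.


S = desired product rate / undesired product rate
S = 16 / 24
S = 0.67


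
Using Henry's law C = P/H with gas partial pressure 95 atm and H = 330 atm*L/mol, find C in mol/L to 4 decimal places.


C = P / H
C = 95 / 330
C = 0.2879 mol/L


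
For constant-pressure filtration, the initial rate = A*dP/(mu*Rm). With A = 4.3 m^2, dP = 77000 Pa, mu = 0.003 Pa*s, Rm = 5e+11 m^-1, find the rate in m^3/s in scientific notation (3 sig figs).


rate = A * dP / (mu * Rm)
rate = 4.3 * 77000 / (0.003 * 5e+11)
rate = 331100.0 / 1.500e+09
rate = 2.21e-04 m^3/s


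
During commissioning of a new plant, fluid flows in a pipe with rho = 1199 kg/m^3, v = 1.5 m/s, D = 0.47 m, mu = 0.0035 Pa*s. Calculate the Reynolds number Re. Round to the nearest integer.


Re = rho * v * D / mu
Re = 1199 * 1.5 * 0.47 / 0.0035
Re = 845.295 / 0.0035
Re = 241513


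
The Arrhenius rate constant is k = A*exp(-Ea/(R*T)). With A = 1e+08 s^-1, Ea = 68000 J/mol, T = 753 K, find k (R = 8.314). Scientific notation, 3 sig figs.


k = A * exp(-Ea/(R*T))
k = 1e+08 * exp(-68000 / (8.314 * 753))
k = 1e+08 * exp(-10.861853)
k = 1.92e+03


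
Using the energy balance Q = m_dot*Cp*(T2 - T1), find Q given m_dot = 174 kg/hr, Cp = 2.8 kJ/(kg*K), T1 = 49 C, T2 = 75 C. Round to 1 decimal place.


Q = m_dot * Cp * (T2 - T1)
Q = 174 * 2.8 * (75 - 49)
Q = 174 * 2.8 * 26
Q = 12667.2 kJ/hr


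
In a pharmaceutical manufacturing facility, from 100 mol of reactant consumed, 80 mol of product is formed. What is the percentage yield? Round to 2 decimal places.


Yield = (moles product / moles consumed) * 100%
Yield = (80 / 100) * 100
Yield = 0.8 * 100
Yield = 80.00%


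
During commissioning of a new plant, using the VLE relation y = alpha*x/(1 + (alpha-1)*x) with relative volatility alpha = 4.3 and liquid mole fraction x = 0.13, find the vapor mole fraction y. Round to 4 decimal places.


y = alpha*x / (1 + (alpha-1)*x)
y = 4.3*0.13 / (1 + (4.3-1)*0.13)
y = 0.559 / (1 + 0.429)
y = 0.559 / 1.429
y = 0.3912


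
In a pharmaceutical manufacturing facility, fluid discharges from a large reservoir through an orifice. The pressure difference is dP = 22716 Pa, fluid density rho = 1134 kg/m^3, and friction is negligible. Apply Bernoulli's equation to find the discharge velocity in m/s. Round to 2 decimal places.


v = sqrt(2*dP/rho)
v = sqrt(2*22716/1134)
v = sqrt(40.063492)
v = 6.33 m/s


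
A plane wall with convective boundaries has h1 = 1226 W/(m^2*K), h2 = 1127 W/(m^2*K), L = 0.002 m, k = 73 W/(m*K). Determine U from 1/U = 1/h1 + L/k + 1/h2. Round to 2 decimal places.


1/U = 1/h1 + L/k + 1/h2
1/U = 1/1226 + 0.002/73 + 1/1127
1/U = 0.0008156607 + 2.73973e-05 + 0.0008873114
1/U = 0.0017303694
U = 577.91 W/(m^2*K)


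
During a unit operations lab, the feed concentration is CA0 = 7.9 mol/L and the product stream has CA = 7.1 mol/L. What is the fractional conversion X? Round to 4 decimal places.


X = (CA0 - CA) / CA0
X = (7.9 - 7.1) / 7.9
X = 0.8 / 7.9
X = 0.1013


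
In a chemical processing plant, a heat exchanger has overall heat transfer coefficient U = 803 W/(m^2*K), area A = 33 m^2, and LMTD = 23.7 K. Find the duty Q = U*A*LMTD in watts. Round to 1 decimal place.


Q = U * A * LMTD
Q = 803 * 33 * 23.7
Q = 628026.3 W


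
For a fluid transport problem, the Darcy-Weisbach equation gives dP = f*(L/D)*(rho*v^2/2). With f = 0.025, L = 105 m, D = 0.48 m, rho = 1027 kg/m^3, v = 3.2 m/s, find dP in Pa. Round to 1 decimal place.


dP = f * (L/D) * (rho*v^2/2)
dP = 0.025 * (105/0.48) * (1027*3.2^2/2)
L/D = 218.75
rho*v^2/2 = 1027*10.24/2 = 5258.24
dP = 0.025 * 218.75 * 5258.24
dP = 28756.0 Pa


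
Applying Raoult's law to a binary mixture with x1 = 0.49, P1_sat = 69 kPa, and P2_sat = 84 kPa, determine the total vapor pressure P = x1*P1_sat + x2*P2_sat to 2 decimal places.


P = x1*P1_sat + x2*P2_sat
x2 = 1 - x1 = 1 - 0.49 = 0.51
P = 0.49*69 + 0.51*84
P = 33.81 + 42.84
P = 76.65 kPa


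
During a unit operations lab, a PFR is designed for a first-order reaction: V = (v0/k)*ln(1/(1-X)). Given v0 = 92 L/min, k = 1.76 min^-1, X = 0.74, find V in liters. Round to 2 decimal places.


V = (v0/k) * ln(1/(1-X))
V = (92/1.76) * ln(1/(1-0.74))
V = 52.272727 * ln(3.846154)
V = 52.272727 * 1.347074
V = 70.42 L


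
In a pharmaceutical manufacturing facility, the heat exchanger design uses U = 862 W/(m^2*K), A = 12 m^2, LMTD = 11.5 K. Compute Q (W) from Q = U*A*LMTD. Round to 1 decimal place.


Q = U * A * LMTD
Q = 862 * 12 * 11.5
Q = 118956.0 W


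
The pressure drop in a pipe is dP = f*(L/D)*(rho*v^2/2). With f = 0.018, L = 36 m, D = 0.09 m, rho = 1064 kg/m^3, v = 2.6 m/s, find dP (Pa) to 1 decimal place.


dP = f * (L/D) * (rho*v^2/2)
dP = 0.018 * (36/0.09) * (1064*2.6^2/2)
L/D = 400.0
rho*v^2/2 = 1064*6.76/2 = 3596.32
dP = 0.018 * 400.0 * 3596.32
dP = 25893.5 Pa


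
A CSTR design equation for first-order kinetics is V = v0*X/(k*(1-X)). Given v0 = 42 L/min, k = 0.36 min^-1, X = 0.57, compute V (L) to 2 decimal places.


V = v0 * X / (k * (1 - X))
V = 42 * 0.57 / (0.36 * (1 - 0.57))
V = 23.94 / (0.36 * 0.43)
V = 23.94 / 0.1548
V = 154.65 L


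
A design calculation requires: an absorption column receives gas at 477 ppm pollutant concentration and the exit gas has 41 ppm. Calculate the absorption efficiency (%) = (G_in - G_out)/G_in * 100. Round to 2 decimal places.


Efficiency = (G_in - G_out) / G_in * 100%
Efficiency = (477 - 41) / 477 * 100
Efficiency = 436 / 477 * 100
Efficiency = 91.40%


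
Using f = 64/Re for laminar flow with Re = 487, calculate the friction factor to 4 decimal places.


f = 64 / Re
f = 64 / 487
f = 0.1314


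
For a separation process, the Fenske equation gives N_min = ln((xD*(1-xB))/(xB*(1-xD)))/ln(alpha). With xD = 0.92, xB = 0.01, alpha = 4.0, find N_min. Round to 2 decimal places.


N_min = ln((xD*(1-xB))/(xB*(1-xD))) / ln(alpha)
Numerator inside ln: 0.9108 / 0.0008 = 1138.5
ln(1138.5) = 7.037467
ln(alpha) = ln(4.0) = 1.386294
N_min = 7.037467 / 1.386294 = 5.08


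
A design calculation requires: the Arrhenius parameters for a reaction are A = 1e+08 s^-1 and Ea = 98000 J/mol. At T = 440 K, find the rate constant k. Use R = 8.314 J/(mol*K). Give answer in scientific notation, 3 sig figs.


k = A * exp(-Ea/(R*T))
k = 1e+08 * exp(-98000 / (8.314 * 440))
k = 1e+08 * exp(-26.789424)
k = 2.32e-04


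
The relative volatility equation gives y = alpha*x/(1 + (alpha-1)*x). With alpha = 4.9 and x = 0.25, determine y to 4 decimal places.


y = alpha*x / (1 + (alpha-1)*x)
y = 4.9*0.25 / (1 + (4.9-1)*0.25)
y = 1.225 / (1 + 0.975)
y = 1.225 / 1.975
y = 0.6203


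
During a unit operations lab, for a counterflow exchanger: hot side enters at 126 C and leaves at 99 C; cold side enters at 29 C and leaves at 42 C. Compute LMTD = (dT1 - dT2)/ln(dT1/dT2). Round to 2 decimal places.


dT1 = Th_in - Tc_out = 126 - 42 = 84
dT2 = Th_out - Tc_in = 99 - 29 = 70
LMTD = (dT1 - dT2) / ln(dT1/dT2)
LMTD = (84 - 70) / ln(84/70)
LMTD = 76.79 K


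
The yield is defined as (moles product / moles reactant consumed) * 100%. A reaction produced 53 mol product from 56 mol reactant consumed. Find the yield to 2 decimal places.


Yield = (moles product / moles consumed) * 100%
Yield = (53 / 56) * 100
Yield = 0.9464 * 100
Yield = 94.64%


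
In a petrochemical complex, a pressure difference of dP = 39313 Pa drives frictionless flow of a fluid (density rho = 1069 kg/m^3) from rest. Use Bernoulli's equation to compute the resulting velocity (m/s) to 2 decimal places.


v = sqrt(2*dP/rho)
v = sqrt(2*39313/1069)
v = sqrt(73.550982)
v = 8.58 m/s


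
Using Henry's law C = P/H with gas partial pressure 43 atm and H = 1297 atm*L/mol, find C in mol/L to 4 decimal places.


C = P / H
C = 43 / 1297
C = 0.0332 mol/L


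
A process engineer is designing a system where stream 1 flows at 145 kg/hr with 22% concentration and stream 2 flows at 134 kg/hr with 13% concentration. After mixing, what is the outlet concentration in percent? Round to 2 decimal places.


Mass balance on solute: F1*x1 + F2*x2 = F3*x3
F3 = F1 + F2 = 145 + 134 = 279 kg/hr
x3 = (F1*x1 + F2*x2)/F3
x3 = (145*0.22 + 134*0.13) / 279
x3 = 17.68%


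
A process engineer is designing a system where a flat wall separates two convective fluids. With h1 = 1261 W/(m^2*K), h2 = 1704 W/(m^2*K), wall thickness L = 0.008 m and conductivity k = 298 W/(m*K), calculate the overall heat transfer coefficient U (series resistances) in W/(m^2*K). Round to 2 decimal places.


1/U = 1/h1 + L/k + 1/h2
1/U = 1/1261 + 0.008/298 + 1/1704
1/U = 0.0007930214 + 2.68456e-05 + 0.0005868545
1/U = 0.0014067215
U = 710.87 W/(m^2*K)


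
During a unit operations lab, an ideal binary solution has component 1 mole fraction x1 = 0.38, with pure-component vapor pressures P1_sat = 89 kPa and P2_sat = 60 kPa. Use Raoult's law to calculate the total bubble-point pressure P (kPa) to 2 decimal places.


P = x1*P1_sat + x2*P2_sat
x2 = 1 - x1 = 1 - 0.38 = 0.62
P = 0.38*89 + 0.62*60
P = 33.82 + 37.2
P = 71.02 kPa


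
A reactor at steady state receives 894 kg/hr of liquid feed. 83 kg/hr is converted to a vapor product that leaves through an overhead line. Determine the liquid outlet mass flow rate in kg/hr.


Steady-state mass balance on the main outlet: F_out = F_in - F_removed
F_out = 894 - 83
F_out = 811 kg/hr


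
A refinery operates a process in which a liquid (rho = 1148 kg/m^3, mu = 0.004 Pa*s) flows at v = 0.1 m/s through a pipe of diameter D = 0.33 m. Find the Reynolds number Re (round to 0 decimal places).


Re = rho * v * D / mu
Re = 1148 * 0.1 * 0.33 / 0.004
Re = 37.884 / 0.004
Re = 9471


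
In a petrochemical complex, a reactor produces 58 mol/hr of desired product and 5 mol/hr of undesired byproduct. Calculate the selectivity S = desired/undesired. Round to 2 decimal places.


S = desired product rate / undesired product rate
S = 58 / 5
S = 11.60


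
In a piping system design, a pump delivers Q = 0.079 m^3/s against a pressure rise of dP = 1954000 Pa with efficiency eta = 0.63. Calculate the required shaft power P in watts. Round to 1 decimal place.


P = Q * dP / eta
P = 0.079 * 1954000 / 0.63
P = 154366.0 / 0.63
P = 245025.4 W


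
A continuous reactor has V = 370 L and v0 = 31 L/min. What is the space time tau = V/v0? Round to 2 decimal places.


tau = V / v0
tau = 370 / 31
tau = 11.94 min


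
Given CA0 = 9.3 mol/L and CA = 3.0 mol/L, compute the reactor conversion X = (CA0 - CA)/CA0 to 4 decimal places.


X = (CA0 - CA) / CA0
X = (9.3 - 3.0) / 9.3
X = 6.3 / 9.3
X = 0.6774


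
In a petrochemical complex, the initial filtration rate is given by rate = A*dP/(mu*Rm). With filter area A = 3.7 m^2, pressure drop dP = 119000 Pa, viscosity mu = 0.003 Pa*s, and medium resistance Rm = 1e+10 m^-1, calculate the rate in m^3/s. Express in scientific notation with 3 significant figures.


rate = A * dP / (mu * Rm)
rate = 3.7 * 119000 / (0.003 * 1e+10)
rate = 440300.0 / 3.000e+07
rate = 1.47e-02 m^3/s


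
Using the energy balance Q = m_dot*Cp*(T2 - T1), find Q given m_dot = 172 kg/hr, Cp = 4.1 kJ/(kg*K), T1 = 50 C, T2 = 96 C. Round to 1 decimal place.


Q = m_dot * Cp * (T2 - T1)
Q = 172 * 4.1 * (96 - 50)
Q = 172 * 4.1 * 46
Q = 32439.2 kJ/hr


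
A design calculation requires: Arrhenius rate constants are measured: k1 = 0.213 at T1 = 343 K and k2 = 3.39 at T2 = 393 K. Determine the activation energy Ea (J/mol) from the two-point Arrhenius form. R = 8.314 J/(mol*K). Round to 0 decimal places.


Ea = R * ln(k2/k1) / (1/T1 - 1/T2)
ln(k2/k1) = ln(3.39/0.213) = 2.767293
1/T1 - 1/T2 = 1/343 - 1/393 = 0.000370922633
Ea = 8.314 * 2.767293 / 0.000370922633
Ea = 62027 J/mol


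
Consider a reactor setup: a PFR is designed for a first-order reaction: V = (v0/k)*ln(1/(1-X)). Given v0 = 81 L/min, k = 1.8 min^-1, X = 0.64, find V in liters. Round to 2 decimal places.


V = (v0/k) * ln(1/(1-X))
V = (81/1.8) * ln(1/(1-0.64))
V = 45.0 * ln(2.777778)
V = 45.0 * 1.021651
V = 45.97 L


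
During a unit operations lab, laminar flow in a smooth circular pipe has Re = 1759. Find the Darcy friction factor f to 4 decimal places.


f = 64 / Re
f = 64 / 1759
f = 0.0364


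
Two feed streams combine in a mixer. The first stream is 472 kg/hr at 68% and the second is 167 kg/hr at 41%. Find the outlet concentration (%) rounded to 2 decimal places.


Mass balance on solute: F1*x1 + F2*x2 = F3*x3
F3 = F1 + F2 = 472 + 167 = 639 kg/hr
x3 = (F1*x1 + F2*x2)/F3
x3 = (472*0.68 + 167*0.41) / 639
x3 = 60.94%


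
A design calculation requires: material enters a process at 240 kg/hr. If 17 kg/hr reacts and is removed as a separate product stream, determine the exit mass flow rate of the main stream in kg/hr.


Steady-state mass balance on the main outlet: F_out = F_in - F_removed
F_out = 240 - 17
F_out = 223 kg/hr


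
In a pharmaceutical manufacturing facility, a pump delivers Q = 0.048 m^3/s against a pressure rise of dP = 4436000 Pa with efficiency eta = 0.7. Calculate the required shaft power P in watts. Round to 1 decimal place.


P = Q * dP / eta
P = 0.048 * 4436000 / 0.7
P = 212928.0 / 0.7
P = 304182.9 W


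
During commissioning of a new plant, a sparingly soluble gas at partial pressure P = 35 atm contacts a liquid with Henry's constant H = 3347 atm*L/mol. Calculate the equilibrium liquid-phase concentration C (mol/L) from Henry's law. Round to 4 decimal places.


C = P / H
C = 35 / 3347
C = 0.0105 mol/L


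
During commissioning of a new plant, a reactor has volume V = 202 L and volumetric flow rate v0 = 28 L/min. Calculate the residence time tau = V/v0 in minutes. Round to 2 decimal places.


tau = V / v0
tau = 202 / 28
tau = 7.21 min


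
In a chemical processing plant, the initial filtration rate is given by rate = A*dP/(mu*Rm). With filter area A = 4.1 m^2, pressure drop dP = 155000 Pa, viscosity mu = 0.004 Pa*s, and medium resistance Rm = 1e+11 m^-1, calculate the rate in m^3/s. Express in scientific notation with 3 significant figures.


rate = A * dP / (mu * Rm)
rate = 4.1 * 155000 / (0.004 * 1e+11)
rate = 635500.0 / 4.000e+08
rate = 1.59e-03 m^3/s


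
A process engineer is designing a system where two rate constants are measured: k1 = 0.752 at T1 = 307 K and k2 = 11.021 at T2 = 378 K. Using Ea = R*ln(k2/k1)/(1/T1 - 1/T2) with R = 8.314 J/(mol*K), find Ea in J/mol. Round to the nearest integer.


Ea = R * ln(k2/k1) / (1/T1 - 1/T2)
ln(k2/k1) = ln(11.021/0.752) = 2.6848215
1/T1 - 1/T2 = 1/307 - 1/378 = 0.000611826345
Ea = 8.314 * 2.6848215 / 0.000611826345
Ea = 36484 J/mol


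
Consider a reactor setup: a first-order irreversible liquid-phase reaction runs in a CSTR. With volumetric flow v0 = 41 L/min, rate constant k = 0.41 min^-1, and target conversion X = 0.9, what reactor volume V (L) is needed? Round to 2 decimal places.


V = v0 * X / (k * (1 - X))
V = 41 * 0.9 / (0.41 * (1 - 0.9))
V = 36.9 / (0.41 * 0.1)
V = 36.9 / 0.041
V = 900.00 L


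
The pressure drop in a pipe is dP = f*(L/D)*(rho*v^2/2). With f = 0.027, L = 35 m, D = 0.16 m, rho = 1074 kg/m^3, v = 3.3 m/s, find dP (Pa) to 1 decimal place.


dP = f * (L/D) * (rho*v^2/2)
dP = 0.027 * (35/0.16) * (1074*3.3^2/2)
L/D = 218.75
rho*v^2/2 = 1074*10.89/2 = 5847.93
dP = 0.027 * 218.75 * 5847.93
dP = 34539.3 Pa


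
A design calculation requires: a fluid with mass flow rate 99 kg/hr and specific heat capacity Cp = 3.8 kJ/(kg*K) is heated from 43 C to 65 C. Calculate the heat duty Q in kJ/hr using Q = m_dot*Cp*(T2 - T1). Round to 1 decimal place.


Q = m_dot * Cp * (T2 - T1)
Q = 99 * 3.8 * (65 - 43)
Q = 99 * 3.8 * 22
Q = 8276.4 kJ/hr


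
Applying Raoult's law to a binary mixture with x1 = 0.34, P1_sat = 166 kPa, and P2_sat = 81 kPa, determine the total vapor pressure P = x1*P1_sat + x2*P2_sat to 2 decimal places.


P = x1*P1_sat + x2*P2_sat
x2 = 1 - x1 = 1 - 0.34 = 0.66
P = 0.34*166 + 0.66*81
P = 56.44 + 53.46
P = 109.90 kPa


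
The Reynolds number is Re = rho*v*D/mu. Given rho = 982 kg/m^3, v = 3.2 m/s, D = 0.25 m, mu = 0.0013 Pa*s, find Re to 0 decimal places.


Re = rho * v * D / mu
Re = 982 * 3.2 * 0.25 / 0.0013
Re = 785.6 / 0.0013
Re = 604308


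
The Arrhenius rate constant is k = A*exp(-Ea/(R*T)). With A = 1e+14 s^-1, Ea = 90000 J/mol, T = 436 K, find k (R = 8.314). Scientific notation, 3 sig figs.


k = A * exp(-Ea/(R*T))
k = 1e+14 * exp(-90000 / (8.314 * 436))
k = 1e+14 * exp(-24.828244)
k = 1.65e+03


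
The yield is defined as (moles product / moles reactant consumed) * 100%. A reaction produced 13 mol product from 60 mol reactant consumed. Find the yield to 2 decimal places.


Yield = (moles product / moles consumed) * 100%
Yield = (13 / 60) * 100
Yield = 0.2167 * 100
Yield = 21.67%


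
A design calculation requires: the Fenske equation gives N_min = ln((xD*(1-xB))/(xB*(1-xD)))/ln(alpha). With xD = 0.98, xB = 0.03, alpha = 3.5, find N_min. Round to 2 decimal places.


N_min = ln((xD*(1-xB))/(xB*(1-xD))) / ln(alpha)
Numerator inside ln: 0.9506 / 0.0006 = 1584.333333
ln(1584.333333) = 7.367919
ln(alpha) = ln(3.5) = 1.252763
N_min = 7.367919 / 1.252763 = 5.88


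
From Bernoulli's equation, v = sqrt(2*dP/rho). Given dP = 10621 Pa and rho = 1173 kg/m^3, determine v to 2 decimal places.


v = sqrt(2*dP/rho)
v = sqrt(2*10621/1173)
v = sqrt(18.109122)
v = 4.26 m/s


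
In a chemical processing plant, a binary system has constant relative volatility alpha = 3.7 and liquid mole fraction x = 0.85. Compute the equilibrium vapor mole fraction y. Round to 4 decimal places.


y = alpha*x / (1 + (alpha-1)*x)
y = 3.7*0.85 / (1 + (3.7-1)*0.85)
y = 3.145 / (1 + 2.295)
y = 3.145 / 3.295
y = 0.9545


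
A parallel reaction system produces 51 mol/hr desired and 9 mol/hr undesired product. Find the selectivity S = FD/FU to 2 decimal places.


S = desired product rate / undesired product rate
S = 51 / 9
S = 5.67


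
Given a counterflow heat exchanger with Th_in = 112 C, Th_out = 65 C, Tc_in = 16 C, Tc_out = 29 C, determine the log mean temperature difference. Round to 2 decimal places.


dT1 = Th_in - Tc_out = 112 - 29 = 83
dT2 = Th_out - Tc_in = 65 - 16 = 49
LMTD = (dT1 - dT2) / ln(dT1/dT2)
LMTD = (83 - 49) / ln(83/49)
LMTD = 64.51 K


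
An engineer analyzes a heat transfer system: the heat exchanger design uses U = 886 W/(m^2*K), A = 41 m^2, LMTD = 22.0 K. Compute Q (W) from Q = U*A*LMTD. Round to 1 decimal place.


Q = U * A * LMTD
Q = 886 * 41 * 22.0
Q = 799172.0 W


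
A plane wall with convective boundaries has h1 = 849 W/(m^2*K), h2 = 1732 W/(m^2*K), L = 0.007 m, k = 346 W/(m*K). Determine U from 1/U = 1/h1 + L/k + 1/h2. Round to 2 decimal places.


1/U = 1/h1 + L/k + 1/h2
1/U = 1/849 + 0.007/346 + 1/1732
1/U = 0.0011778563 + 2.02312e-05 + 0.0005773672
1/U = 0.0017754547
U = 563.24 W/(m^2*K)


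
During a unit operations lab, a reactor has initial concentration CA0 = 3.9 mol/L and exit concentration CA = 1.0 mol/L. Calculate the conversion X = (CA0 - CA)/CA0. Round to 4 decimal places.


X = (CA0 - CA) / CA0
X = (3.9 - 1.0) / 3.9
X = 2.9 / 3.9
X = 0.7436


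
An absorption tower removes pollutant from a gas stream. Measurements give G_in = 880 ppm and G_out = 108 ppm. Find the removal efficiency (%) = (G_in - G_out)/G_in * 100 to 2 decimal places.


Efficiency = (G_in - G_out) / G_in * 100%
Efficiency = (880 - 108) / 880 * 100
Efficiency = 772 / 880 * 100
Efficiency = 87.73%


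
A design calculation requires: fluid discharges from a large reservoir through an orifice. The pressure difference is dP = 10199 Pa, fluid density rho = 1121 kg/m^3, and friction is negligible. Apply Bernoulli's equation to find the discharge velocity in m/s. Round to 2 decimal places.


v = sqrt(2*dP/rho)
v = sqrt(2*10199/1121)
v = sqrt(18.196253)
v = 4.27 m/s


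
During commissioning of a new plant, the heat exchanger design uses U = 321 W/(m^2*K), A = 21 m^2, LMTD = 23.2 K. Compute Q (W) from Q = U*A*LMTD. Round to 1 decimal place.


Q = U * A * LMTD
Q = 321 * 21 * 23.2
Q = 156391.2 W


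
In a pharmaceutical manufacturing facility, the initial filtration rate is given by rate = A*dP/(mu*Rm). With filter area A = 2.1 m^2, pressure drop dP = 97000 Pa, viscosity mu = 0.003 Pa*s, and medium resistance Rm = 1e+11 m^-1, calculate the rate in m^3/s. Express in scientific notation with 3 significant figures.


rate = A * dP / (mu * Rm)
rate = 2.1 * 97000 / (0.003 * 1e+11)
rate = 203700.0 / 3.000e+08
rate = 6.79e-04 m^3/s


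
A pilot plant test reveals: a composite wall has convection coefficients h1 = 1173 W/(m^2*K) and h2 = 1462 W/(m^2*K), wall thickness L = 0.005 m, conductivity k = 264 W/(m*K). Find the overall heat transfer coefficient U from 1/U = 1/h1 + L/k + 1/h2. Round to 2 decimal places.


1/U = 1/h1 + L/k + 1/h2
1/U = 1/1173 + 0.005/264 + 1/1462
1/U = 0.0008525149 + 1.89394e-05 + 0.0006839945
1/U = 0.0015554488
U = 642.90 W/(m^2*K)


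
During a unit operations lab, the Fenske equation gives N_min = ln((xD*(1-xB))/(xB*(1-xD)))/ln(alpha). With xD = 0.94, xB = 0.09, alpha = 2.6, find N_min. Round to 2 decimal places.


N_min = ln((xD*(1-xB))/(xB*(1-xD))) / ln(alpha)
Numerator inside ln: 0.8554 / 0.0054 = 158.407407
ln(158.407407) = 5.06517
ln(alpha) = ln(2.6) = 0.955511
N_min = 5.06517 / 0.955511 = 5.30


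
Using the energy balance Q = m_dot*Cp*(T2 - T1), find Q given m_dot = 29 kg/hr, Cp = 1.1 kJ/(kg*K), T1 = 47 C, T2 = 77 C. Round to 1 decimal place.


Q = m_dot * Cp * (T2 - T1)
Q = 29 * 1.1 * (77 - 47)
Q = 29 * 1.1 * 30
Q = 957.0 kJ/hr


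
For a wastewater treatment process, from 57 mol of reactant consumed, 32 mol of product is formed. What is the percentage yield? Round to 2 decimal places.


Yield = (moles product / moles consumed) * 100%
Yield = (32 / 57) * 100
Yield = 0.5614 * 100
Yield = 56.14%


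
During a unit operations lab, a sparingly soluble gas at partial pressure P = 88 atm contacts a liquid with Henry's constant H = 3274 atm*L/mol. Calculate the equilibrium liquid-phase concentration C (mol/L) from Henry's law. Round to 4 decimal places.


C = P / H
C = 88 / 3274
C = 0.0269 mol/L


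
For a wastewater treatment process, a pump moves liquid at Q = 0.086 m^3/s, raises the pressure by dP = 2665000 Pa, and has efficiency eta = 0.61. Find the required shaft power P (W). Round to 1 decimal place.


P = Q * dP / eta
P = 0.086 * 2665000 / 0.61
P = 229190.0 / 0.61
P = 375721.3 W


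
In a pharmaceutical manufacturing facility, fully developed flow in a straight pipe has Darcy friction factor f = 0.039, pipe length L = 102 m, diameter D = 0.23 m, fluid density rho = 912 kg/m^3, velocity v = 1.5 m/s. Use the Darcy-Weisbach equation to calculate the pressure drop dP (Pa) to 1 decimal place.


dP = f * (L/D) * (rho*v^2/2)
dP = 0.039 * (102/0.23) * (912*1.5^2/2)
L/D = 443.47826087
rho*v^2/2 = 912*2.25/2 = 1026.0
dP = 0.039 * 443.47826087 * 1026.0
dP = 17745.3 Pa


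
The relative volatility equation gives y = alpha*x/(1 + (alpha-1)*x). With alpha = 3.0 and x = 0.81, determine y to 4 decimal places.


y = alpha*x / (1 + (alpha-1)*x)
y = 3.0*0.81 / (1 + (3.0-1)*0.81)
y = 2.43 / (1 + 1.62)
y = 2.43 / 2.62
y = 0.9275


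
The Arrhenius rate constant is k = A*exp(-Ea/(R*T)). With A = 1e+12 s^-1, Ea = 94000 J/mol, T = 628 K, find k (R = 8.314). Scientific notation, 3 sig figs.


k = A * exp(-Ea/(R*T))
k = 1e+12 * exp(-94000 / (8.314 * 628))
k = 1e+12 * exp(-18.003552)
k = 1.52e+04


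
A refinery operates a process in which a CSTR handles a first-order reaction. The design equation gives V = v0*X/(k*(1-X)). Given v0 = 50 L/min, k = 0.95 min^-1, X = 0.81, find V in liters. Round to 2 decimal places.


V = v0 * X / (k * (1 - X))
V = 50 * 0.81 / (0.95 * (1 - 0.81))
V = 40.5 / (0.95 * 0.19)
V = 40.5 / 0.1805
V = 224.38 L


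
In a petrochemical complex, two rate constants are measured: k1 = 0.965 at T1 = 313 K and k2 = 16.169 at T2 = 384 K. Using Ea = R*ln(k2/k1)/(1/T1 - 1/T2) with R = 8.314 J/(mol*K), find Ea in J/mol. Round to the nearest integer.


Ea = R * ln(k2/k1) / (1/T1 - 1/T2)
ln(k2/k1) = ln(16.169/0.965) = 2.818723
1/T1 - 1/T2 = 1/313 - 1/384 = 0.000590721512
Ea = 8.314 * 2.818723 / 0.000590721512
Ea = 39672 J/mol


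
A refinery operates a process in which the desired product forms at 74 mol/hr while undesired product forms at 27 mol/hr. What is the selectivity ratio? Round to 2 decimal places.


S = desired product rate / undesired product rate
S = 74 / 27
S = 2.74


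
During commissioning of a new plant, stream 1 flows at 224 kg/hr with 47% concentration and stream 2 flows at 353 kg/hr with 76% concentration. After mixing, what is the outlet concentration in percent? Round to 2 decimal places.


Mass balance on solute: F1*x1 + F2*x2 = F3*x3
F3 = F1 + F2 = 224 + 353 = 577 kg/hr
x3 = (F1*x1 + F2*x2)/F3
x3 = (224*0.47 + 353*0.76) / 577
x3 = 64.74%


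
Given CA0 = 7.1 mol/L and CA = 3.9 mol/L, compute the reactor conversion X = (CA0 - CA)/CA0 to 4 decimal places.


X = (CA0 - CA) / CA0
X = (7.1 - 3.9) / 7.1
X = 3.2 / 7.1
X = 0.4507


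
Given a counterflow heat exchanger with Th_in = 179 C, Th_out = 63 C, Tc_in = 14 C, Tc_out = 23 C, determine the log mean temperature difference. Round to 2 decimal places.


dT1 = Th_in - Tc_out = 179 - 23 = 156
dT2 = Th_out - Tc_in = 63 - 14 = 49
LMTD = (dT1 - dT2) / ln(dT1/dT2)
LMTD = (156 - 49) / ln(156/49)
LMTD = 92.40 K


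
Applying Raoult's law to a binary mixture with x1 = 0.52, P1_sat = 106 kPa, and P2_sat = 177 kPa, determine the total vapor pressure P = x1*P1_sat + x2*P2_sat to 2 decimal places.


P = x1*P1_sat + x2*P2_sat
x2 = 1 - x1 = 1 - 0.52 = 0.48
P = 0.52*106 + 0.48*177
P = 55.12 + 84.96
P = 140.08 kPa


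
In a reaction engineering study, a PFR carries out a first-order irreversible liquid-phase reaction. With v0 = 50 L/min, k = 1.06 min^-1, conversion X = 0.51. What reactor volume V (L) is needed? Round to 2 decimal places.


V = (v0/k) * ln(1/(1-X))
V = (50/1.06) * ln(1/(1-0.51))
V = 47.169811 * ln(2.040816)
V = 47.169811 * 0.71335
V = 33.65 L


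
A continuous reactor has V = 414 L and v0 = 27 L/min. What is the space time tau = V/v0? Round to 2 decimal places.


tau = V / v0
tau = 414 / 27
tau = 15.33 min


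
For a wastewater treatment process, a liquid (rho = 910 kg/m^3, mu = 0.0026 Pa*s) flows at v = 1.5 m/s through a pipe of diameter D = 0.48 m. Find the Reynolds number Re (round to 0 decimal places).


Re = rho * v * D / mu
Re = 910 * 1.5 * 0.48 / 0.0026
Re = 655.2 / 0.0026
Re = 252000


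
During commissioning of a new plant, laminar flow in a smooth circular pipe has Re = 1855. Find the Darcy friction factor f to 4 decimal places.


f = 64 / Re
f = 64 / 1855
f = 0.0345


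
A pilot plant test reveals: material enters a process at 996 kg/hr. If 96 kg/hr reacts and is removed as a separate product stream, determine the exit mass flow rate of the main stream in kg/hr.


Steady-state mass balance on the main outlet: F_out = F_in - F_removed
F_out = 996 - 96
F_out = 900 kg/hr


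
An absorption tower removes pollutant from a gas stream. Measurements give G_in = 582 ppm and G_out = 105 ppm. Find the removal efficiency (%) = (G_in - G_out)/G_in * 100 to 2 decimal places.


Efficiency = (G_in - G_out) / G_in * 100%
Efficiency = (582 - 105) / 582 * 100
Efficiency = 477 / 582 * 100
Efficiency = 81.96%


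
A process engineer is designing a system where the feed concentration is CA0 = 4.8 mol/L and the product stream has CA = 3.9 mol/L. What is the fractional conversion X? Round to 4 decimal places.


X = (CA0 - CA) / CA0
X = (4.8 - 3.9) / 4.8
X = 0.9 / 4.8
X = 0.1875


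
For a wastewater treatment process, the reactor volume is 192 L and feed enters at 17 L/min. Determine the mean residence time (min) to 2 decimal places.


tau = V / v0
tau = 192 / 17
tau = 11.29 min


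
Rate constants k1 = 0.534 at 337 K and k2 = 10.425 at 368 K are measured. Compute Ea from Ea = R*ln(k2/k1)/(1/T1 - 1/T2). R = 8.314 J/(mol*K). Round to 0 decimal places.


Ea = R * ln(k2/k1) / (1/T1 - 1/T2)
ln(k2/k1) = ln(10.425/0.534) = 2.9715662
1/T1 - 1/T2 = 1/337 - 1/368 = 0.000249967746
Ea = 8.314 * 2.9715662 / 0.000249967746
Ea = 98835 J/mol


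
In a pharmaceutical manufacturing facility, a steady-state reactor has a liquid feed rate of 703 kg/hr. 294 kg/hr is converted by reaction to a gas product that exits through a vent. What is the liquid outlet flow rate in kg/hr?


Steady-state mass balance on the main outlet: F_out = F_in - F_removed
F_out = 703 - 294
F_out = 409 kg/hr


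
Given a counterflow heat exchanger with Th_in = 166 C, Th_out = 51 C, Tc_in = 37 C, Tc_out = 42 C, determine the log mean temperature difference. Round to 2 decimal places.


dT1 = Th_in - Tc_out = 166 - 42 = 124
dT2 = Th_out - Tc_in = 51 - 37 = 14
LMTD = (dT1 - dT2) / ln(dT1/dT2)
LMTD = (124 - 14) / ln(124/14)
LMTD = 50.43 K


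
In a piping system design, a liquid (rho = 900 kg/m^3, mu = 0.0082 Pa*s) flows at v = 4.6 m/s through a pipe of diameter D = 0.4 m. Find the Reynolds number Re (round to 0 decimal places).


Re = rho * v * D / mu
Re = 900 * 4.6 * 0.4 / 0.0082
Re = 1656.0 / 0.0082
Re = 201951


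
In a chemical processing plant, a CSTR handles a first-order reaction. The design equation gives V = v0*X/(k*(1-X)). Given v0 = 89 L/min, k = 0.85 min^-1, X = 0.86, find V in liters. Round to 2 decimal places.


V = v0 * X / (k * (1 - X))
V = 89 * 0.86 / (0.85 * (1 - 0.86))
V = 76.54 / (0.85 * 0.14)
V = 76.54 / 0.119
V = 643.19 L


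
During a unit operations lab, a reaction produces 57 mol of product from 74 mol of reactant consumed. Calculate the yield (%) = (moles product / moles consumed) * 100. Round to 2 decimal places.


Yield = (moles product / moles consumed) * 100%
Yield = (57 / 74) * 100
Yield = 0.7703 * 100
Yield = 77.03%
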